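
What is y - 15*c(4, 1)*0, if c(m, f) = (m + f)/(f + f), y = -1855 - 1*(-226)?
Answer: -1629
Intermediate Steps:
y = -1629 (y = -1855 + 226 = -1629)
c(m, f) = (f + m)/(2*f) (c(m, f) = (f + m)/((2*f)) = (f + m)*(1/(2*f)) = (f + m)/(2*f))
y - 15*c(4, 1)*0 = -1629 - 15*(1 + 4)/(2*1)*0 = -1629 - 15*5/2*0 = -1629 - 75/2*0 = -1629 + 0 = -1629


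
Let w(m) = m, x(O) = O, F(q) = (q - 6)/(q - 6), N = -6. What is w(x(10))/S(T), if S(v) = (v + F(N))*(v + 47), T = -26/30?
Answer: 1125/692 ≈ 1.6257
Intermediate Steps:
F(q) = 1 (F(q) = (-6 + q)/(-6 + q) = 1)
T = -13/15 (T = -26*1/30 = -13/15 ≈ -0.86667)
S(v) = (1 + v)*(47 + v) (S(v) = (v + 1)*(v + 47) = (1 + v)*(47 + v))
w(x(10))/S(T) = 10/(47 + (-13/15)**2 + 48*(-13/15)) = 10/(47 + 169/225 - 208/5) = 10/(1384/225) = 10*(225/1384) = 1125/692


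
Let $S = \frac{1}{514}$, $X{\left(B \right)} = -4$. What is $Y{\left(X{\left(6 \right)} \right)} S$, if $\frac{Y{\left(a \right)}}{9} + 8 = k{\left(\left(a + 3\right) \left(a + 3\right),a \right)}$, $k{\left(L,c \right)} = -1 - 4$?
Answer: $- \frac{117}{514} \approx -0.22763$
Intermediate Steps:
$k{\left(L,c \right)} = -5$ ($k{\left(L,c \right)} = -1 - 4 = -5$)
$Y{\left(a \right)} = -117$ ($Y{\left(a \right)} = -72 + 9 \left(-5\right) = -72 - 45 = -117$)
$S = \frac{1}{514} \approx 0.0019455$
$Y{\left(X{\left(6 \right)} \right)} S = \left(-117\right) \frac{1}{514} = - \frac{117}{514}$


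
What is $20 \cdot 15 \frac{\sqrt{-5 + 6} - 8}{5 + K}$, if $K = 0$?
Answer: $-420$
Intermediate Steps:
$20 \cdot 15 \frac{\sqrt{-5 + 6} - 8}{5 + K} = 20 \cdot 15 \frac{\sqrt{-5 + 6} - 8}{5 + 0} = 300 \frac{\sqrt{1} - 8}{5} = 300 \left(1 - 8\right) \frac{1}{5} = 300 \left(\left(-7\right) \frac{1}{5}\right) = 300 \left(- \frac{7}{5}\right) = -420$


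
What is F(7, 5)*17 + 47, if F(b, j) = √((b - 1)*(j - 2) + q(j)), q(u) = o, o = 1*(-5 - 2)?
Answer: 47 + 17*√11 ≈ 103.38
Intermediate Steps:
o = -7 (o = 1*(-7) = -7)
q(u) = -7
F(b, j) = √(-7 + (-1 + b)*(-2 + j)) (F(b, j) = √((b - 1)*(j - 2) - 7) = √((-1 + b)*(-2 + j) - 7) = √(-7 + (-1 + b)*(-2 + j)))
F(7, 5)*17 + 47 = √(-5 - 1*5 - 2*7 + 7*5)*17 + 47 = √(-5 - 5 - 14 + 35)*17 + 47 = √11*17 + 47 = 17*√11 + 47 = 47 + 17*√11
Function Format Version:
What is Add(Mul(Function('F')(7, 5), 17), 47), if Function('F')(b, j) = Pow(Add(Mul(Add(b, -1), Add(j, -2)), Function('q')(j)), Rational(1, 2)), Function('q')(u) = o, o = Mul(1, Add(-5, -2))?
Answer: Add(47, Mul(17, Pow(11, Rational(1, 2)))) ≈ 103.38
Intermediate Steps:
o = -7 (o = Mul(1, -7) = -7)
Function('q')(u) = -7
Function('F')(b, j) = Pow(Add(-7, Mul(Add(-1, b), Add(-2, j))), Rational(1, 2)) (Function('F')(b, j) = Pow(Add(Mul(Add(b, -1), Add(j, -2)), -7), Rational(1, 2)) = Pow(Add(Mul(Add(-1, b), Add(-2, j)), -7), Rational(1, 2)) = Pow(Add(-7, Mul(Add(-1, b), Add(-2, j))), Rational(1, 2)))
Add(Mul(Function('F')(7, 5), 17), 47) = Add(Mul(Pow(Add(-5, Mul(-1, 5), Mul(-2, 7), Mul(7, 5)), Rational(1, 2)), 17), 47) = Add(Mul(Pow(Add(-5, -5, -14, 35), Rational(1, 2)), 17), 47) = Add(Mul(Pow(11, Rational(1, 2)), 17), 47) = Add(Mul(17, Pow(11, Rational(1, 2))), 47) = Add(47, Mul(17, Pow(11, Rational(1, 2))))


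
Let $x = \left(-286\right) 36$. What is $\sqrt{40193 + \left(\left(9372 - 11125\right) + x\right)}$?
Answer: $4 \sqrt{1759} \approx 167.76$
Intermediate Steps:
$x = -10296$
$\sqrt{40193 + \left(\left(9372 - 11125\right) + x\right)} = \sqrt{40193 + \left(\left(9372 - 11125\right) - 10296\right)} = \sqrt{40193 - 12049} = \sqrt{28144} = 4 \sqrt{1759}$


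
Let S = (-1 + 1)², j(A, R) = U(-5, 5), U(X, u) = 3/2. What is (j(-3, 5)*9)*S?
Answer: 0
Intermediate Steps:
U(X, u) = 3/2 (U(X, u) = 3*(½) = 3/2)
j(A, R) = 3/2
S = 0 (S = 0² = 0)
(j(-3, 5)*9)*S = ((3/2)*9)*0 = (27/2)*0 = 0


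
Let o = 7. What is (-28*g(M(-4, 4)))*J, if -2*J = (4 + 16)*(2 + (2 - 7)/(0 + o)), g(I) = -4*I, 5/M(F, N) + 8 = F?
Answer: 600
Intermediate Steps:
M(F, N) = 5/(-8 + F)
J = -90/7 (J = -(4 + 16)*(2 + (2 - 7)/(0 + 7))/2 = -10*(2 - 5/7) = -10*9/7 = -1/2*180/7 = -90/7 ≈ -12.857)
(-28*g(M(-4, 4)))*J = -(-112)*5/(-8 - 4)*(-90/7) = -(-112)*5/(-12)*(-90/7) = -(-112)*5*(-1/12)*(-90/7) = -(-112)*(-5)/12*(-90/7) = -28*5/3*(-90/7) = -140/3*(-90/7) = 600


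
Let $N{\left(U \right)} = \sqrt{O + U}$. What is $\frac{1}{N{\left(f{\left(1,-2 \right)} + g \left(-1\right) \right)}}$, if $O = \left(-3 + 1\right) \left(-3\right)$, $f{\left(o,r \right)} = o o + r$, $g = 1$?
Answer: $\frac{1}{2} \approx 0.5$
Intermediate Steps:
$f{\left(o,r \right)} = r + o^{2}$ ($f{\left(o,r \right)} = o^{2} + r = r + o^{2}$)
$O = 6$ ($O = \left(-2\right) \left(-3\right) = 6$)
$N{\left(U \right)} = \sqrt{6 + U}$
$\frac{1}{N{\left(f{\left(1,-2 \right)} + g \left(-1\right) \right)}} = \frac{1}{\sqrt{6 + \left(\left(-2 + 1^{2}\right) + 1 \left(-1\right)\right)}} = \frac{1}{\sqrt{6 + \left(\left(-2 + 1\right) - 1\right)}} = \frac{1}{\sqrt{6 - 2}} = \frac{1}{\sqrt{4}} = \frac{1}{2}$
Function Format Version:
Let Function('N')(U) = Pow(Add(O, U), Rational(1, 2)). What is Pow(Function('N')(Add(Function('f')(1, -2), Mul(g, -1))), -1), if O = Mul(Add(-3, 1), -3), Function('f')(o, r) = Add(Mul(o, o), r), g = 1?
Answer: Rational(1, 2) ≈ 0.50000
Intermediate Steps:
Function('f')(o, r) = Add(r, Pow(o, 2)) (Function('f')(o, r) = Add(Pow(o, 2), r) = Add(r, Pow(o, 2)))
O = 6 (O = Mul(-2, -3) = 6)
Function('N')(U) = Pow(Add(6, U), Rational(1, 2))
Pow(Function('N')(Add(Function('f')(1, -2), Mul(g, -1))), -1) = Pow(Pow(Add(6, Add(Add(-2, Pow(1, 2)), Mul(1, -1))), Rational(1, 2)), -1) = Pow(Pow(Add(6, Add(Add(-2, 1), -1)), Rational(1, 2)), -1) = Pow(Pow(Add(6, Add(-1, -1)), Rational(1, 2)), -1) = Pow(Pow(Add(6, -2), Rational(1, 2)), -1) = Pow(Pow(4, Rational(1, 2)), -1) = Pow(2, -1) = Rational(1, 2)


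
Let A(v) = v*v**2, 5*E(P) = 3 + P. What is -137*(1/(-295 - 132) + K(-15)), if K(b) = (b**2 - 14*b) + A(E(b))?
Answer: -3079779728/53375 ≈ -57701.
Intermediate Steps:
E(P) = 3/5 + P/5 (E(P) = (3 + P)/5 = 3/5 + P/5)
A(v) = v**3
K(b) = b**2 + (3/5 + b/5)**3 - 14*b (K(b) = (b**2 - 14*b) + (3/5 + b/5)**3 = b**2 + (3/5 + b/5)**3 - 14*b)
-137*(1/(-295 - 132) + K(-15)) = -137*(1/(-295 - 132) + ((-15)**2 - 14*(-15) + (3 - 15)**3/125)) = -137*(1/(-427) + (225 + 210 + (1/125)*(-12)**3)) = -137*(-1/427 + (225 + 210 + (1/125)*(-1728))) = -137*(-1/427 + (225 + 210 - 1728/125)) = -137*(-1/427 + 52647/125) = -137*22480144/53375 = -3079779728/53375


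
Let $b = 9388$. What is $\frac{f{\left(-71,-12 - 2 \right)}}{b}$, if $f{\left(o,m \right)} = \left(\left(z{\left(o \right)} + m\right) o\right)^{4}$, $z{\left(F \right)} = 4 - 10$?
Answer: $\frac{1016467240000}{2347} \approx 4.3309 \cdot 10^{8}$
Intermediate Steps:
$z{\left(F \right)} = -6$ ($z{\left(F \right)} = 4 - 10 = -6$)
$f{\left(o,m \right)} = o^{4} \left(-6 + m\right)^{4}$ ($f{\left(o,m \right)} = \left(\left(-6 + m\right) o\right)^{4} = \left(o \left(-6 + m\right)\right)^{4} = o^{4} \left(-6 + m\right)^{4}$)
$\frac{f{\left(-71,-12 - 2 \right)}}{b} = \frac{\left(-71\right)^{4} \left(-6 - 14\right)^{4}}{9388} = 25411681 \left(-6 - 14\right)^{4} \cdot \frac{1}{9388} = 25411681 \left(-20\right)^{4} \cdot \frac{1}{9388} = 25411681 \cdot 160000 \cdot \frac{1}{9388} = 4065868960000 \cdot \frac{1}{9388} = \frac{1016467240000}{2347}$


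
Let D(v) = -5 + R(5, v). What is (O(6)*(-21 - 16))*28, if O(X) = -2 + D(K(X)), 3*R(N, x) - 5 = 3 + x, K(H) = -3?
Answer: 16576/3 ≈ 5525.3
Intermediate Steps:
R(N, x) = 8/3 + x/3 (R(N, x) = 5/3 + (3 + x)/3 = 5/3 + (1 + x/3) = 8/3 + x/3)
D(v) = -7/3 + v/3 (D(v) = -5 + (8/3 + v/3) = -7/3 + v/3)
O(X) = -16/3 (O(X) = -2 + (-7/3 + (⅓)*(-3)) = -2 + (-7/3 - 1) = -2 - 10/3 = -16/3)
(O(6)*(-21 - 16))*28 = -16*(-21 - 16)/3*28 = -16/3*(-37)*28 = (592/3)*28 = 16576/3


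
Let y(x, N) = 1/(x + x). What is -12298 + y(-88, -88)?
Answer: -2164449/176 ≈ -12298.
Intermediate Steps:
y(x, N) = 1/(2*x)
-12298 + y(-88, -88) = -12298 + (½)/(-88) = -12298 + (½)*(-1/88) = -12298 - 1/176 = -2164449/176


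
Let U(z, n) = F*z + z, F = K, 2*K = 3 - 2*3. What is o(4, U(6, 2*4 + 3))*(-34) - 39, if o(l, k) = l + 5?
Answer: -345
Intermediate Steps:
K = -3/2 (K = (3 - 2*3)/2 = (3 - 6)/2 = (1/2)*(-3) = -3/2 ≈ -1.5000)
F = -3/2 ≈ -1.5000
U(z, n) = -z/2 (U(z, n) = -3*z/2 + z = -z/2)
o(l, k) = 5 + l
o(4, U(6, 2*4 + 3))*(-34) - 39 = (5 + 4)*(-34) - 39 = 9*(-34) - 39 = -306 - 39 = -345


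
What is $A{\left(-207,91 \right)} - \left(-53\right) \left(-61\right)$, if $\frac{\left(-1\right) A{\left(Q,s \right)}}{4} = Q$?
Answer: $-2405$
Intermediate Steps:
$A{\left(Q,s \right)} = - 4 Q$
$A{\left(-207,91 \right)} - \left(-53\right) \left(-61\right) = \left(-4\right) \left(-207\right) - \left(-53\right) \left(-61\right) = 828 - 3233 = -2405$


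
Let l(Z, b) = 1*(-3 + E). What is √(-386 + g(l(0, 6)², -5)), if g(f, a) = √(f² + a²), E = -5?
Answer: √(-386 + √4121) ≈ 17.939*I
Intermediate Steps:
l(Z, b) = -8 (l(Z, b) = 1*(-3 - 5) = 1*(-8) = -8)
g(f, a) = √(a² + f²)
√(-386 + g(l(0, 6)², -5)) = √(-386 + √((-5)² + ((-8)²)²)) = √(-386 + √(25 + 64²)) = √(-386 + √(25 + 4096)) = √(-386 + √4121)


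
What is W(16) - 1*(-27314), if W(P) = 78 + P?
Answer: 27408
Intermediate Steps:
W(16) - 1*(-27314) = (78 + 16) - 1*(-27314) = 94 + 27314 = 27408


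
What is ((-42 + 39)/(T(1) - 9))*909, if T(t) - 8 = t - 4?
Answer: 2727/4 ≈ 681.75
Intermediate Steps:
T(t) = 4 + t (T(t) = 8 + (t - 4) = 8 + (-4 + t) = 4 + t)
((-42 + 39)/(T(1) - 9))*909 = ((-42 + 39)/((4 + 1) - 9))*909 = -3/(5 - 9)*909 = -3/(-4)*909 = -3*(-¼)*909 = (¾)*909 = 2727/4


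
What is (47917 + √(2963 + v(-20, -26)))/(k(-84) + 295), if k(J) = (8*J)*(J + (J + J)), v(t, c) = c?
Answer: 47917/169639 + √2937/169639 ≈ 0.28278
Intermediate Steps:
k(J) = 24*J² (k(J) = (8*J)*(J + 2*J) = (8*J)*(3*J) = 24*J²)
(47917 + √(2963 + v(-20, -26)))/(k(-84) + 295) = (47917 + √(2963 - 26))/(24*(-84)² + 295) = (47917 + √2937)/(24*7056 + 295) = (47917 + √2937)/(169344 + 295) = (47917 + √2937)/169639 = (47917 + √2937)*(1/169639) = 47917/169639 + √2937/169639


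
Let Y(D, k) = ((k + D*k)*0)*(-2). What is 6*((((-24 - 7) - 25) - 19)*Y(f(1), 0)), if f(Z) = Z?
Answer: 0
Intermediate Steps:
Y(D, k) = 0 (Y(D, k) = 0*(-2) = 0)
6*((((-24 - 7) - 25) - 19)*Y(f(1), 0)) = 6*((((-24 - 7) - 25) - 19)*0) = 6*(((-31 - 25) - 19)*0) = 6*((-56 - 19)*0) = 6*(-75*0) = 6*0 = 0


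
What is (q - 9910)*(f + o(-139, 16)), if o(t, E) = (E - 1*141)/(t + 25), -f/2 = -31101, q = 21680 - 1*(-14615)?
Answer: 62366690635/38 ≈ 1.6412e+9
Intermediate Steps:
q = 36295 (q = 21680 + 14615 = 36295)
f = 62202 (f = -2*(-31101) = 62202)
o(t, E) = (-141 + E)/(25 + t) (o(t, E) = (E - 141)/(25 + t) = (-141 + E)/(25 + t))
(q - 9910)*(f + o(-139, 16)) = (36295 - 9910)*(62202 + (-141 + 16)/(25 - 139)) = 26385*(62202 - 125/(-114)) = 26385*(62202 - 1/114*(-125)) = 26385*(62202 + 125/114) = 26385*(7091153/114) = 62366690635/38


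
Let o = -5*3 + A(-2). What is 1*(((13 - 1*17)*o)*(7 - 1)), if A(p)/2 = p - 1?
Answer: 504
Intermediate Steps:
A(p) = -2 + 2*p (A(p) = 2*(p - 1) = 2*(-1 + p) = -2 + 2*p)
o = -21 (o = -5*3 + (-2 + 2*(-2)) = -15 + (-2 - 4) = -15 - 6 = -21)
1*(((13 - 1*17)*o)*(7 - 1)) = 1*(((13 - 1*17)*(-21))*(7 - 1)) = 1*(((13 - 17)*(-21))*6) = 1*(-4*(-21)*6) = 1*(84*6) = 1*504 = 504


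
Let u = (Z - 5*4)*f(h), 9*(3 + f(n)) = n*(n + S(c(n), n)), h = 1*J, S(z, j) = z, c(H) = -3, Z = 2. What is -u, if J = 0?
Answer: -54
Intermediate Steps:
h = 0 (h = 1*0 = 0)
f(n) = -3 + n*(-3 + n)/9 (f(n) = -3 + (n*(n - 3))/9 = -3 + (n*(-3 + n))/9 = -3 + n*(-3 + n)/9)
u = 54 (u = (2 - 5*4)*(-3 - ⅓*0 + (⅑)*0²) = (2 - 20)*(-3 + 0 + (⅑)*0) = -18*(-3 + 0 + 0) = -18*(-3) = 54)
-u = -1*54 = -54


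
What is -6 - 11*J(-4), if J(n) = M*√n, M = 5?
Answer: -6 - 110*I ≈ -6.0 - 110.0*I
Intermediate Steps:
J(n) = 5*√n
-6 - 11*J(-4) = -6 - 55*√(-4) = -6 - 55*2*I = -6 - 110*I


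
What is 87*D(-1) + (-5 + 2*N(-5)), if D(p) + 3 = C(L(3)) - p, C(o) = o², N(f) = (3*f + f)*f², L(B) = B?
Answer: -396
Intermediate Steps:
N(f) = 4*f³ (N(f) = (4*f)*f² = 4*f³)
D(p) = 6 - p (D(p) = -3 + (3² - p) = -3 + (9 - p) = 6 - p)
87*D(-1) + (-5 + 2*N(-5)) = 87*(6 - 1*(-1)) + (-5 + 2*(4*(-5)³)) = 87*(6 + 1) + (-5 + 2*(4*(-125))) = 87*7 + (-5 + 2*(-500)) = 609 + (-5 - 1000) = 609 - 1005 = -396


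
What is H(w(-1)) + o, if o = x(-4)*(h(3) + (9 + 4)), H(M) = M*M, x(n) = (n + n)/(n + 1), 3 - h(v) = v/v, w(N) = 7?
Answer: 89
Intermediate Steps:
h(v) = 2 (h(v) = 3 - v/v = 3 - 1*1 = 3 - 1 = 2)
x(n) = 2*n/(1 + n) (x(n) = (2*n)/(1 + n) = 2*n/(1 + n))
H(M) = M**2
o = 40 (o = (2*(-4)/(1 - 4))*(2 + (9 + 4)) = (2*(-4)/(-3))*(2 + 13) = (2*(-4)*(-1/3))*15 = (8/3)*15 = 40)
H(w(-1)) + o = 7**2 + 40 = 49 + 40 = 89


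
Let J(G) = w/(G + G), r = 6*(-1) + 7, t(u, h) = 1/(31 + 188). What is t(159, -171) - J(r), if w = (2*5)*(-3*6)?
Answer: 19711/219 ≈ 90.005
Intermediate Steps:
t(u, h) = 1/219
w = -180 (w = 10*(-18) = -180)
r = 1 (r = -6 + 7 = 1)
J(G) = -90/G (J(G) = -180/(G + G) = -180*1/(2*G) = -90/G)
t(159, -171) - J(r) = 1/219 - (-90)/1 = 1/219 - (-90) = 1/219 - 1*(-90) = 1/219 + 90 = 19711/219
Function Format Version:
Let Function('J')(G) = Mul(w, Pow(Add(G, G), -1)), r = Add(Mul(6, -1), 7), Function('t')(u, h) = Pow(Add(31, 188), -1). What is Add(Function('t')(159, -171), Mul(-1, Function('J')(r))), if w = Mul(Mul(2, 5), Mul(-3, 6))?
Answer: Rational(19711, 219) ≈ 90.005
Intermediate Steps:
Function('t')(u, h) = Rational(1, 219) (Function('t')(u, h) = Pow(219, -1) = Rational(1, 219))
w = -180 (w = Mul(10, -18) = -180)
r = 1 (r = Add(-6, 7) = 1)
Function('J')(G) = Mul(-90, Pow(G, -1)) (Function('J')(G) = Mul(-180, Pow(Add(G, G), -1)) = Mul(-180, Pow(Mul(2, G), -1)) = Mul(-180, Mul(Rational(1, 2), Pow(G, -1))) = Mul(-90, Pow(G, -1)))
Add(Function('t')(159, -171), Mul(-1, Function('J')(r))) = Add(Rational(1, 219), Mul(-1, Mul(-90, Pow(1, -1)))) = Add(Rational(1, 219), Mul(-1, Mul(-90, 1))) = Add(Rational(1, 219), Mul(-1, -90)) = Add(Rational(1, 219), 90) = Rational(19711, 219)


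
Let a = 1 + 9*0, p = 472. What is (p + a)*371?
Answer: 175483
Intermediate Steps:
a = 1 (a = 1 + 0 = 1)
(p + a)*371 = (472 + 1)*371 = 473*371 = 175483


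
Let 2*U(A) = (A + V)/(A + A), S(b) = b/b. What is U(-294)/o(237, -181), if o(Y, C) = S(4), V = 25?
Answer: 269/1176 ≈ 0.22874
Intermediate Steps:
S(b) = 1
o(Y, C) = 1
U(A) = (25 + A)/(4*A) (U(A) = ((A + 25)/(A + A))/2 = ((25 + A)/((2*A)))/2 = ((25 + A)*(1/(2*A)))/2 = ((25 + A)/(2*A))/2 = (25 + A)/(4*A))
U(-294)/o(237, -181) = ((1/4)*(25 - 294)/(-294))/1 = ((1/4)*(-1/294)*(-269))*1 = (269/1176)*1 = 269/1176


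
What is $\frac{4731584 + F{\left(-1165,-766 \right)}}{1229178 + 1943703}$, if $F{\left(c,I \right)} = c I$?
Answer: $\frac{1874658}{1057627} \approx 1.7725$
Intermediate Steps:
$F{\left(c,I \right)} = I c$
$\frac{4731584 + F{\left(-1165,-766 \right)}}{1229178 + 1943703} = \frac{4731584 - -892390}{1229178 + 1943703} = \frac{4731584 + 892390}{3172881} = 5623974 \cdot \frac{1}{3172881} = \frac{1874658}{1057627}$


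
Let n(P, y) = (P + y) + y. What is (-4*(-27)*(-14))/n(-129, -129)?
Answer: 168/43 ≈ 3.9070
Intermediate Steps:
n(P, y) = P + 2*y
(-4*(-27)*(-14))/n(-129, -129) = (-4*(-27)*(-14))/(-129 + 2*(-129)) = (108*(-14))/(-129 - 258) = -1512/(-387) = -1512*(-1/387) = 168/43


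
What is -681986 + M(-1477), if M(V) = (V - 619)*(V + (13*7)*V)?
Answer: 284130878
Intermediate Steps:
M(V) = 92*V*(-619 + V) (M(V) = (-619 + V)*(V + 91*V) = (-619 + V)*(92*V) = 92*V*(-619 + V))
-681986 + M(-1477) = -681986 + 92*(-1477)*(-619 - 1477) = -681986 + 92*(-1477)*(-2096) = -681986 + 284812864 = 284130878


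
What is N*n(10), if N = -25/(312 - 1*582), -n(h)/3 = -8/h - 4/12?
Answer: 17/54 ≈ 0.31481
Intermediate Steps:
n(h) = 1 + 24/h (n(h) = -3*(-8/h - 4/12) = -3*(-8/h - 4*1/12) = -3*(-8/h - 1/3) = -3*(-1/3 - 8/h) = 1 + 24/h)
N = 5/54 (N = -25/(312 - 582) = -25/(-270) = -25*(-1/270) = 5/54 ≈ 0.092593)
N*n(10) = 5*((24 + 10)/10)/54 = 5*((1/10)*34)/54 = (5/54)*(17/5) = 17/54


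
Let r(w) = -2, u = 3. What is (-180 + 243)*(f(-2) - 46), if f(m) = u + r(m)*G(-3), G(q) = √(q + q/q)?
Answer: -2709 - 126*I*√2 ≈ -2709.0 - 178.19*I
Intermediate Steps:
G(q) = √(1 + q) (G(q) = √(q + 1) = √(1 + q))
f(m) = 3 - 2*I*√2 (f(m) = 3 - 2*√(1 - 3) = 3 - 2*I*√2)
(-180 + 243)*(f(-2) - 46) = (-180 + 243)*((3 - 2*I*√2) - 46) = 63*(-43 - 2*I*√2) = -2709 - 126*I*√2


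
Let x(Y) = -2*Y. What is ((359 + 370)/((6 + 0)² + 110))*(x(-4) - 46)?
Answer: -13851/73 ≈ -189.74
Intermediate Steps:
((359 + 370)/((6 + 0)² + 110))*(x(-4) - 46) = ((359 + 370)/((6 + 0)² + 110))*(-2*(-4) - 46) = (729/(6² + 110))*(8 - 46) = (729/(36 + 110))*(-38) = (729/146)*(-38) = -13851/73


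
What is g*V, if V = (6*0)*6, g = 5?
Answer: 0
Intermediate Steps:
V = 0 (V = 0*6 = 0)
g*V = 5*0 = 0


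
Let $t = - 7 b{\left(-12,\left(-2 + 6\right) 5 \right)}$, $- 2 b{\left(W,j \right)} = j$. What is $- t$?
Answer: $-70$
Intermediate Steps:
$b{\left(W,j \right)} = - \frac{j}{2}$
$t = 70$ ($t = - 7 \left(- \frac{\left(-2 + 6\right) 5}{2}\right) = - 7 \left(- \frac{4 \cdot 5}{2}\right) = - 7 \left(\left(- \frac{1}{2}\right) 20\right) = \left(-7\right) \left(-10\right) = 70$)
$- t = \left(-1\right) 70 = -70$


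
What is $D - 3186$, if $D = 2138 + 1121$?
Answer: $73$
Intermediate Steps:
$D = 3259$
$D - 3186 = 3259 - 3186 = 73$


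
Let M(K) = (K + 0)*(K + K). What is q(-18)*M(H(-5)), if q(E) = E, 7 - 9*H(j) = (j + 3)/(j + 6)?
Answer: -36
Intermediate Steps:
H(j) = 7/9 - (3 + j)/(9*(6 + j)) (H(j) = 7/9 - (j + 3)/(9*(j + 6)) = 7/9 - (3 + j)/(9*(6 + j)))
M(K) = 2*K² (M(K) = K*(2*K) = 2*K²)
q(-18)*M(H(-5)) = -36*((13 + 2*(-5))/(3*(6 - 5)))² = -36*((⅓)*(13 - 10)/1)² = -36*((⅓)*1*3)² = -36*1² = -36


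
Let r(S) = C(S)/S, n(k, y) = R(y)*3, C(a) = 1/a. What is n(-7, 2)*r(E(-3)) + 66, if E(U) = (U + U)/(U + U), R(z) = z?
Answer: 72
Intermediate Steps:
C(a) = 1/a
n(k, y) = 3*y (n(k, y) = y*3 = 3*y)
E(U) = 1 (E(U) = (2*U)/((2*U)) = (2*U)*(1/(2*U)) = 1)
r(S) = S**(-2) (r(S) = 1/(S*S) = S**(-2))
n(-7, 2)*r(E(-3)) + 66 = (3*2)/1**2 + 66 = 6*1 + 66 = 6 + 66 = 72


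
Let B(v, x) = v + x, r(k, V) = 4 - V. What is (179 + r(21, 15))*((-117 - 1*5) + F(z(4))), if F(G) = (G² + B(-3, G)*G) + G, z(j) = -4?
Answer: -13776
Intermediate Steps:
F(G) = G + G² + G*(-3 + G) (F(G) = (G² + (-3 + G)*G) + G = (G² + G*(-3 + G)) + G = G + G² + G*(-3 + G))
(179 + r(21, 15))*((-117 - 1*5) + F(z(4))) = (179 + (4 - 1*15))*((-117 - 1*5) + 2*(-4)*(-1 - 4)) = (179 + (4 - 15))*((-117 - 5) + 2*(-4)*(-5)) = (179 - 11)*(-122 + 40) = 168*(-82) = -13776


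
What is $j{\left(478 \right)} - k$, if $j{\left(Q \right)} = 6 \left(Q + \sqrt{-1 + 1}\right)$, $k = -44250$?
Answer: $47118$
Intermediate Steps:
$j{\left(Q \right)} = 6 Q$ ($j{\left(Q \right)} = 6 \left(Q + \sqrt{0}\right) = 6 \left(Q + 0\right) = 6 Q$)
$j{\left(478 \right)} - k = 6 \cdot 478 - -44250 = 2868 + 44250 = 47118$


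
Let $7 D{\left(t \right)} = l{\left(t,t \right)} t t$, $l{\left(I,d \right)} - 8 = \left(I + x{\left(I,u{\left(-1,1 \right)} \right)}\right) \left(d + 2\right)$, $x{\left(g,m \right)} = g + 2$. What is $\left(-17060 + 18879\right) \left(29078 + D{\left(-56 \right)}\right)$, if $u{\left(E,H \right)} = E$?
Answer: $4899989458$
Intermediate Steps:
$x{\left(g,m \right)} = 2 + g$
$l{\left(I,d \right)} = 8 + \left(2 + d\right) \left(2 + 2 I\right)$ ($l{\left(I,d \right)} = 8 + \left(I + \left(2 + I\right)\right) \left(d + 2\right) = 8 + \left(2 + 2 I\right) \left(2 + d\right) = 8 + \left(2 + d\right) \left(2 + 2 I\right)$)
$D{\left(t \right)} = \frac{t^{2} \left(12 + 2 t^{2} + 6 t\right)}{7}$ ($D{\left(t \right)} = \frac{\left(12 + 2 t + 4 t + 2 t t\right) t t}{7} = \frac{\left(12 + 2 t + 4 t + 2 t^{2}\right) t t}{7} = \frac{\left(12 + 2 t^{2} + 6 t\right) t t}{7} = \frac{t \left(12 + 2 t^{2} + 6 t\right) t}{7} = \frac{t^{2} \left(12 + 2 t^{2} + 6 t\right)}{7}$)
$\left(-17060 + 18879\right) \left(29078 + D{\left(-56 \right)}\right) = \left(-17060 + 18879\right) \left(29078 + \frac{2 \left(-56\right)^{2} \left(6 + \left(-56\right)^{2} + 3 \left(-56\right)\right)}{7}\right) = 1819 \left(29078 + \frac{2}{7} \cdot 3136 \left(6 + 3136 - 168\right)\right) = 1819 \left(29078 + \frac{2}{7} \cdot 3136 \cdot 2974\right) = 1819 \left(29078 + 2664704\right) = 1819 \cdot 2693782 = 4899989458$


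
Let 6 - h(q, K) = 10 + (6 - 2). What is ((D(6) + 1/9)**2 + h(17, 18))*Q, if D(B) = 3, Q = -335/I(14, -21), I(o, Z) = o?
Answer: -22780/567 ≈ -40.176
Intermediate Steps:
Q = -335/14 ≈ -23.929
h(q, K) = -8 (h(q, K) = 6 - (10 + (6 - 2)) = 6 - (10 + 4) = 6 - 1*14 = 6 - 14 = -8)
((D(6) + 1/9)**2 + h(17, 18))*Q = ((3 + 1/9)**2 - 8)*(-335/14) = ((28/9)**2 - 8)*(-335/14) = (784/81 - 8)*(-335/14) = (136/81)*(-335/14) = -22780/567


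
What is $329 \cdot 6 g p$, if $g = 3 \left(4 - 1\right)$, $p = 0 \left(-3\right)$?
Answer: $0$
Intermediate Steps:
$p = 0$
$g = 9$ ($g = 3 \cdot 3 = 9$)
$329 \cdot 6 g p = 329 \cdot 6 \cdot 9 \cdot 0 = 329 \cdot 54 \cdot 0 = 329 \cdot 0 = 0$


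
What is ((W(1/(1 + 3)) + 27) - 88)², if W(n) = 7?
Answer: 2916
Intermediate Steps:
((W(1/(1 + 3)) + 27) - 88)² = ((7 + 27) - 88)² = (34 - 88)² = (-54)² = 2916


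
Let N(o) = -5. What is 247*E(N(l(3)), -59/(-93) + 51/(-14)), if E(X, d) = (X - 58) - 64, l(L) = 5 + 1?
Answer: -31369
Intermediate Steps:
l(L) = 6
E(X, d) = -122 + X (E(X, d) = (-58 + X) - 64 = -122 + X)
247*E(N(l(3)), -59/(-93) + 51/(-14)) = 247*(-122 - 5) = 247*(-127) = -31369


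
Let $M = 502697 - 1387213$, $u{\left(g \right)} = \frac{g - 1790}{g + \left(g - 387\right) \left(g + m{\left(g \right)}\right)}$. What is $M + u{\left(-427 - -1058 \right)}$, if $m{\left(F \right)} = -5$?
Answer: $- \frac{135662642659}{153375} \approx -8.8452 \cdot 10^{5}$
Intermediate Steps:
$u{\left(g \right)} = \frac{-1790 + g}{g + \left(-387 + g\right) \left(-5 + g\right)}$ ($u{\left(g \right)} = \frac{g - 1790}{g + \left(g - 387\right) \left(g - 5\right)} = \frac{-1790 + g}{g + \left(-387 + g\right) \left(-5 + g\right)}$)
$M = -884516$
$M + u{\left(-427 - -1058 \right)} = -884516 + \frac{-1790 - -631}{1935 + \left(-427 - -1058\right)^{2} - 391 \left(-427 - -1058\right)} = -884516 + \frac{-1790 + \left(-427 + 1058\right)}{1935 + \left(-427 + 1058\right)^{2} - 391 \left(-427 + 1058\right)} = -884516 + \frac{-1790 + 631}{1935 + 631^{2} - 246721} = -884516 + \frac{1}{1935 + 398161 - 246721} \left(-1159\right) = -884516 + \frac{1}{153375} \left(-1159\right) = -884516 - \frac{1159}{153375} = - \frac{135662642659}{153375}$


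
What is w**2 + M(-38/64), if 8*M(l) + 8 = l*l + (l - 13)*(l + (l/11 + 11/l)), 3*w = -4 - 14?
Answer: 115782589/1712128 ≈ 67.625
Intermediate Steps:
w = -6 (w = (-4 - 14)/3 = (1/3)*(-18) = -6)
M(l) = -1 + l**2/8 + (-13 + l)*(11/l + 12*l/11)/8 (M(l) = -1 + (l*l + (l - 13)*(l + (l/11 + 11/l)))/8 = -1 + (l**2 + (-13 + l)*(l + (l*(1/11) + 11/l)))/8 = -1 + (l**2 + (-13 + l)*(l + (l/11 + 11/l)))/8 = -1 + (l**2 + (-13 + l)*(l + (11/l + l/11)))/8 = -1 + (l**2 + (-13 + l)*(11/l + 12*l/11))/8 = -1 + (l**2/8 + (-13 + l)*(11/l + 12*l/11)/8) = -1 + l**2/8 + (-13 + l)*(11/l + 12*l/11)/8)
w**2 + M(-38/64) = (-6)**2 + (-1573 + (-38/64)*(33 - (-5928)/64 + 23*(-38/64)**2))/(88*((-38/64))) = 36 + (-1573 + (-38*1/64)*(33 - (-5928)/64 + 23*(-38*1/64)**2))/(88*((-38*1/64))) = 36 + (-1573 - 19*(33 - 156*(-19/32) + 23*(-19/32)**2)/32)/(88*(-19/32)) = 36 + (1/88)*(-32/19)*(-1573 - 19*(33 + 741/8 + 23*(361/1024))/32) = 36 + (1/88)*(-32/19)*(-1573 - 19*(33 + 741/8 + 8303/1024)/32) = 36 + (1/88)*(-32/19)*(-1573 - 19/32*136943/1024) = 36 + (1/88)*(-32/19)*(-1573 - 2601917/32768) = 36 + (1/88)*(-32/19)*(-54145981/32768) = 36 + 54145981/1712128 = 115782589/1712128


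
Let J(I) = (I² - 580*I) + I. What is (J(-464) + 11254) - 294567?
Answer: 200639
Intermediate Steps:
J(I) = I² - 579*I
(J(-464) + 11254) - 294567 = (-464*(-579 - 464) + 11254) - 294567 = (-464*(-1043) + 11254) - 294567 = (483952 + 11254) - 294567 = 495206 - 294567 = 200639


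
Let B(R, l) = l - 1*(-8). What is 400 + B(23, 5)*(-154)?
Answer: -1602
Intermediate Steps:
B(R, l) = 8 + l (B(R, l) = l + 8 = 8 + l)
400 + B(23, 5)*(-154) = 400 + (8 + 5)*(-154) = 400 + 13*(-154) = 400 - 2002 = -1602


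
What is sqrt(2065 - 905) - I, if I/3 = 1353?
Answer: -4059 + 2*sqrt(290) ≈ -4024.9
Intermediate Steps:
I = 4059 (I = 3*1353 = 4059)
sqrt(2065 - 905) - I = sqrt(2065 - 905) - 1*4059 = sqrt(1160) - 4059 = 2*sqrt(290) - 4059 = -4059 + 2*sqrt(290)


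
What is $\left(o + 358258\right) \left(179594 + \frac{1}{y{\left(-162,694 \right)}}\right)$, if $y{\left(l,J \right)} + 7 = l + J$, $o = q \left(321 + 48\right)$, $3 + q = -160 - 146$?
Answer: $\frac{3289762518241}{75} \approx 4.3864 \cdot 10^{10}$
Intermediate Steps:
$q = -309$ ($q = -3 - 306 = -309$)
$o = -114021$ ($o = - 309 \left(321 + 48\right) = \left(-309\right) 369 = -114021$)
$y{\left(l,J \right)} = -7 + J + l$ ($y{\left(l,J \right)} = -7 + \left(l + J\right) = -7 + \left(J + l\right) = -7 + J + l$)
$\left(o + 358258\right) \left(179594 + \frac{1}{y{\left(-162,694 \right)}}\right) = \left(-114021 + 358258\right) \left(179594 + \frac{1}{-7 + 694 - 162}\right) = 244237 \left(179594 + \frac{1}{525}\right) = 244237 \cdot \frac{94286851}{525} = \frac{3289762518241}{75}$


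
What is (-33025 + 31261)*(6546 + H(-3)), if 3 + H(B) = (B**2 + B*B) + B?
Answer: -11568312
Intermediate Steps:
H(B) = -3 + B + 2*B**2 (H(B) = -3 + ((B**2 + B*B) + B) = -3 + ((B**2 + B**2) + B) = -3 + (2*B**2 + B) = -3 + (B + 2*B**2) = -3 + B + 2*B**2)
(-33025 + 31261)*(6546 + H(-3)) = (-33025 + 31261)*(6546 + (-3 - 3 + 2*(-3)**2)) = -1764*(6546 + (-3 - 3 + 2*9)) = -1764*(6546 + (-3 - 3 + 18)) = -1764*(6546 + 12) = -1764*6558 = -11568312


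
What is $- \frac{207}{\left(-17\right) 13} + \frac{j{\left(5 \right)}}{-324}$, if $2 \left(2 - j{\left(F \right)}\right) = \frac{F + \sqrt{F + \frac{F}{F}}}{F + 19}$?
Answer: $\frac{3199153}{3436992} + \frac{\sqrt{6}}{15552} \approx 0.93096$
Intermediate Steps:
$j{\left(F \right)} = 2 - \frac{F + \sqrt{1 + F}}{2 \left(19 + F\right)}$ ($j{\left(F \right)} = 2 - \frac{\left(F + \sqrt{F + \frac{F}{F}}\right) \frac{1}{F + 19}}{2} = 2 - \frac{\left(F + \sqrt{F + 1}\right) \frac{1}{19 + F}}{2} = 2 - \frac{\left(F + \sqrt{1 + F}\right) \frac{1}{19 + F}}{2} = 2 - \frac{\frac{1}{19 + F} \left(F + \sqrt{1 + F}\right)}{2} = 2 - \frac{F + \sqrt{1 + F}}{2 \left(19 + F\right)}$)
$- \frac{207}{\left(-17\right) 13} + \frac{j{\left(5 \right)}}{-324} = - \frac{207}{\left(-17\right) 13} + \frac{\frac{1}{2} \frac{1}{19 + 5} \left(76 - \sqrt{1 + 5} + 3 \cdot 5\right)}{-324} = - \frac{207}{-221} + \frac{76 - \sqrt{6} + 15}{2 \cdot 24} \left(- \frac{1}{324}\right) = \left(-207\right) \left(- \frac{1}{221}\right) + \frac{1}{2} \cdot \frac{1}{24} \left(91 - \sqrt{6}\right) \left(- \frac{1}{324}\right) = \frac{207}{221} + \left(\frac{91}{48} - \frac{\sqrt{6}}{48}\right) \left(- \frac{1}{324}\right) = \frac{207}{221} - \left(\frac{91}{15552} - \frac{\sqrt{6}}{15552}\right) = \frac{3199153}{3436992} + \frac{\sqrt{6}}{15552}$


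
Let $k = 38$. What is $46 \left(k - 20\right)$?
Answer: $828$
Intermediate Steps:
$46 \left(k - 20\right) = 46 \left(38 - 20\right) = 46 \cdot 18 = 828$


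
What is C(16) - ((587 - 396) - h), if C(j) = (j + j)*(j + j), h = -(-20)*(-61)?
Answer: -387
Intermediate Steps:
h = -1220 (h = -20*61 = -1220)
C(j) = 4*j² (C(j) = (2*j)*(2*j) = 4*j²)
C(16) - ((587 - 396) - h) = 4*16² - ((587 - 396) - 1*(-1220)) = 4*256 - (191 + 1220) = 1024 - 1*1411 = 1024 - 1411 = -387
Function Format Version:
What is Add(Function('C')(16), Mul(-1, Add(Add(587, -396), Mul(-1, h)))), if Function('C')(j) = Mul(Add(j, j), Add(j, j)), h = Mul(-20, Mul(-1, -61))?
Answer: -387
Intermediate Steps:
h = -1220 (h = Mul(-20, 61) = -1220)
Function('C')(j) = Mul(4, Pow(j, 2)) (Function('C')(j) = Mul(Mul(2, j), Mul(2, j)) = Mul(4, Pow(j, 2)))
Add(Function('C')(16), Mul(-1, Add(Add(587, -396), Mul(-1, h)))) = Add(Mul(4, Pow(16, 2)), Mul(-1, Add(Add(587, -396), Mul(-1, -1220)))) = Add(Mul(4, 256), Mul(-1, Add(191, 1220))) = Add(1024, Mul(-1, 1411)) = Add(1024, -1411) = -387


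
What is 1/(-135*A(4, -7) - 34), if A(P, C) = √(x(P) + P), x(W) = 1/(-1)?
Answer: 34/53519 - 135*√3/53519 ≈ -0.0037338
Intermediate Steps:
x(W) = -1
A(P, C) = √(-1 + P)
1/(-135*A(4, -7) - 34) = 1/(-135*√(-1 + 4) - 34) = 1/(-135*√3 - 34) = 1/(-34 - 135*√3)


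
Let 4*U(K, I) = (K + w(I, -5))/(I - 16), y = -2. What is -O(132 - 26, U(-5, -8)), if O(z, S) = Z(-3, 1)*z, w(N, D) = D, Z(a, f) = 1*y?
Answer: 212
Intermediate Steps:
Z(a, f) = -2 (Z(a, f) = 1*(-2) = -2)
U(K, I) = (-5 + K)/(4*(-16 + I)) (U(K, I) = ((K - 5)/(I - 16))/4 = ((-5 + K)/(-16 + I))/4 = (-5 + K)/(4*(-16 + I)))
O(z, S) = -2*z
-O(132 - 26, U(-5, -8)) = -(-2)*(132 - 26) = -(-2)*106 = -1*(-212) = 212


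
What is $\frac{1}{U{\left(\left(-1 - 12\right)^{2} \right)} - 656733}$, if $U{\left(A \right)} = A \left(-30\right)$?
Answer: $- \frac{1}{661803} \approx -1.511 \cdot 10^{-6}$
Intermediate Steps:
$U{\left(A \right)} = - 30 A$
$\frac{1}{U{\left(\left(-1 - 12\right)^{2} \right)} - 656733} = \frac{1}{- 30 \left(-1 - 12\right)^{2} - 656733} = \frac{1}{- 30 \left(-13\right)^{2} - 656733} = \frac{1}{\left(-30\right) 169 - 656733} = \frac{1}{-5070 - 656733} = \frac{1}{-661803} = - \frac{1}{661803}$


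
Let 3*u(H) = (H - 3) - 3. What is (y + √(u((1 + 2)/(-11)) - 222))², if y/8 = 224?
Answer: (19712 + I*√27115)²/121 ≈ 3.211e+6 + 53651.0*I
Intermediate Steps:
u(H) = -2 + H/3 (u(H) = ((H - 3) - 3)/3 = ((-3 + H) - 3)/3 = (-6 + H)/3 = -2 + H/3)
y = 1792 (y = 8*224 = 1792)
(y + √(u((1 + 2)/(-11)) - 222))² = (1792 + √((-2 + ((1 + 2)/(-11))/3) - 222))² = (1792 + √((-2 + (3*(-1/11))/3) - 222))² = (1792 + √((-2 + (⅓)*(-3/11)) - 222))² = (1792 + √((-2 - 1/11) - 222))² = (1792 + √(-23/11 - 222))² = (1792 + √(-2465/11))² = (1792 + I*√27115/11)²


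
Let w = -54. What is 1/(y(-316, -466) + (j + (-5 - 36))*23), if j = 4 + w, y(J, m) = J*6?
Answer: -1/3989 ≈ -0.00025069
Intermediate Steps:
y(J, m) = 6*J
j = -50 (j = 4 - 54 = -50)
1/(y(-316, -466) + (j + (-5 - 36))*23) = 1/(6*(-316) + (-50 + (-5 - 36))*23) = 1/(-1896 + (-50 - 41)*23) = 1/(-1896 - 91*23) = 1/(-1896 - 2093) = 1/(-3989) = -1/3989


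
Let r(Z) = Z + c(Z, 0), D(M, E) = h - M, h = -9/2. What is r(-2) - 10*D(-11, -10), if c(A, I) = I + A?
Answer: -69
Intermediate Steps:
h = -9/2 (h = -9*1/2 = -9/2 ≈ -4.5000)
D(M, E) = -9/2 - M
c(A, I) = A + I
r(Z) = 2*Z (r(Z) = Z + (Z + 0) = Z + Z = 2*Z)
r(-2) - 10*D(-11, -10) = 2*(-2) - 10*(-9/2 - 1*(-11)) = -4 - 10*(-9/2 + 11) = -4 - 10*13/2 = -4 - 65 = -69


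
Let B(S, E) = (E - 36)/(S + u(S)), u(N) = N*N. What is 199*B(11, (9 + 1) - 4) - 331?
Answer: -8277/22 ≈ -376.23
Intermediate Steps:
u(N) = N²
B(S, E) = (-36 + E)/(S + S²) (B(S, E) = (E - 36)/(S + S²) = (-36 + E)/(S + S²))
199*B(11, (9 + 1) - 4) - 331 = 199*((-36 + ((9 + 1) - 4))/(11*(1 + 11))) - 331 = 199*((1/11)*(-36 + (10 - 4))/12) - 331 = 199*((1/11)*(1/12)*(-36 + 6)) - 331 = 199*((1/11)*(1/12)*(-30)) - 331 = 199*(-5/22) - 331 = -995/22 - 331 = -8277/22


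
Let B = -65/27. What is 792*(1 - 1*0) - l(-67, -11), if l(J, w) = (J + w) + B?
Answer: 23555/27 ≈ 872.41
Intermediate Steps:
B = -65/27 (B = -65*1/27 = -65/27 ≈ -2.4074)
l(J, w) = -65/27 + J + w (l(J, w) = (J + w) - 65/27 = -65/27 + J + w)
792*(1 - 1*0) - l(-67, -11) = 792*(1 - 1*0) - (-65/27 - 67 - 11) = 792*(1 + 0) - 1*(-2171/27) = 792*1 + 2171/27 = 792 + 2171/27 = 23555/27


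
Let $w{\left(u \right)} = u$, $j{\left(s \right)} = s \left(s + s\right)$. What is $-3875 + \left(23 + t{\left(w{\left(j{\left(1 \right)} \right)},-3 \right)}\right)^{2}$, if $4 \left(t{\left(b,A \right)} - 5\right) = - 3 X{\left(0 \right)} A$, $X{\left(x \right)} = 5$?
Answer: $- \frac{37351}{16} \approx -2334.4$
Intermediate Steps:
$j{\left(s \right)} = 2 s^{2}$ ($j{\left(s \right)} = s 2 s = 2 s^{2}$)
$t{\left(b,A \right)} = 5 - \frac{15 A}{4}$ ($t{\left(b,A \right)} = 5 + \frac{\left(-3\right) 5 A}{4} = 5 + \frac{\left(-15\right) A}{4} = 5 - \frac{15 A}{4}$)
$-3875 + \left(23 + t{\left(w{\left(j{\left(1 \right)} \right)},-3 \right)}\right)^{2} = -3875 + \left(23 + \left(5 - - \frac{45}{4}\right)\right)^{2} = -3875 + \left(23 + \left(5 + \frac{45}{4}\right)\right)^{2} = -3875 + \left(23 + \frac{65}{4}\right)^{2} = -3875 + \left(\frac{157}{4}\right)^{2} = -3875 + \frac{24649}{16} = - \frac{37351}{16}$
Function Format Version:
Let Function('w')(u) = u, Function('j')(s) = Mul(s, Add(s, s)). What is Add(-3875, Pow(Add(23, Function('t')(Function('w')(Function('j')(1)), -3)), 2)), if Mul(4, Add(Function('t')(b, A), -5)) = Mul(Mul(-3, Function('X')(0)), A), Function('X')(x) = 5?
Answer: Rational(-37351, 16) ≈ -2334.4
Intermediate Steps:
Function('j')(s) = Mul(2, Pow(s, 2)) (Function('j')(s) = Mul(s, Mul(2, s)) = Mul(2, Pow(s, 2)))
Function('t')(b, A) = Add(5, Mul(Rational(-15, 4), A)) (Function('t')(b, A) = Add(5, Mul(Rational(1, 4), Mul(Mul(-3, 5), A))) = Add(5, Mul(Rational(1, 4), Mul(-15, A))) = Add(5, Mul(Rational(-15, 4), A)))
Add(-3875, Pow(Add(23, Function('t')(Function('w')(Function('j')(1)), -3)), 2)) = Add(-3875, Pow(Add(23, Add(5, Mul(Rational(-15, 4), -3))), 2)) = Add(-3875, Pow(Add(23, Add(5, Rational(45, 4))), 2)) = Add(-3875, Pow(Add(23, Rational(65, 4)), 2)) = Add(-3875, Pow(Rational(157, 4), 2)) = Add(-3875, Rational(24649, 16)) = Rational(-37351, 16)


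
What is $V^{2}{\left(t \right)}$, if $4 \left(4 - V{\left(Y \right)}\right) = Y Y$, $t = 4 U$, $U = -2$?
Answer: $144$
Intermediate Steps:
$t = -8$ ($t = 4 \left(-2\right) = -8$)
$V{\left(Y \right)} = 4 - \frac{Y^{2}}{4}$ ($V{\left(Y \right)} = 4 - \frac{Y Y}{4} = 4 - \frac{Y^{2}}{4}$)
$V^{2}{\left(t \right)} = \left(4 - \frac{\left(-8\right)^{2}}{4}\right)^{2} = \left(4 - 16\right)^{2} = \left(-12\right)^{2} = 144$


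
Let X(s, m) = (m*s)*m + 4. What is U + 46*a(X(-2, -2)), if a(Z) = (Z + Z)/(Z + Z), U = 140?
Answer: 186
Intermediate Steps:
X(s, m) = 4 + s*m² (X(s, m) = s*m² + 4 = 4 + s*m²)
a(Z) = 1 (a(Z) = (2*Z)/((2*Z)) = (2*Z)*(1/(2*Z)) = 1)
U + 46*a(X(-2, -2)) = 140 + 46*1 = 140 + 46 = 186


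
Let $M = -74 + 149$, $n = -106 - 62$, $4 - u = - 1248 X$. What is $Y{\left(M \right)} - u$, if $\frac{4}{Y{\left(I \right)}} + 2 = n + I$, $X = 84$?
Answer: $- \frac{9959424}{95} \approx -1.0484 \cdot 10^{5}$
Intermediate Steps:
$u = 104836$ ($u = 4 - \left(-1248\right) 84 = 4 - -104832 = 4 + 104832 = 104836$)
$n = -168$
$M = 75$
$Y{\left(I \right)} = \frac{4}{-170 + I}$ ($Y{\left(I \right)} = \frac{4}{-2 + \left(-168 + I\right)} = \frac{4}{-170 + I}$)
$Y{\left(M \right)} - u = \frac{4}{-170 + 75} - 104836 = \frac{4}{-95} - 104836 = 4 \left(- \frac{1}{95}\right) - 104836 = - \frac{4}{95} - 104836 = - \frac{9959424}{95}$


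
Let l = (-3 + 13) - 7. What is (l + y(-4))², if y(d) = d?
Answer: 1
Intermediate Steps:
l = 3 (l = 10 - 7 = 3)
(l + y(-4))² = (3 - 4)² = (-1)² = 1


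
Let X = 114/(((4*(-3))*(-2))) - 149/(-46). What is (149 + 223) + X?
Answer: 34959/92 ≈ 379.99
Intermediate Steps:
X = 735/92 (X = 114/((-12*(-2))) - 149*(-1/46) = 114/24 + 149/46 = 114*(1/24) + 149/46 = 19/4 + 149/46 = 735/92 ≈ 7.9891)
(149 + 223) + X = (149 + 223) + 735/92 = 372 + 735/92 = 34959/92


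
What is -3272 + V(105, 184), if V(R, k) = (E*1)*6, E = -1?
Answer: -3278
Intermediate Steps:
V(R, k) = -6 (V(R, k) = -1*1*6 = -1*6 = -6)
-3272 + V(105, 184) = -3272 - 6 = -3278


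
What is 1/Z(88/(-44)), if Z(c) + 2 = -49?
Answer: -1/51 ≈ -0.019608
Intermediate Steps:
Z(c) = -51 (Z(c) = -2 - 49 = -51)
1/Z(88/(-44)) = 1/(-51) = -1/51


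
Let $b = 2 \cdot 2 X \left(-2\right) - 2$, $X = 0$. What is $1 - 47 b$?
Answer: $95$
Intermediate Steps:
$b = -2$ ($b = 2 \cdot 2 \cdot 0 \left(-2\right) - 2 = 4 \cdot 0 \left(-2\right) - 2 = 0 \left(-2\right) - 2 = 0 - 2 = -2$)
$1 - 47 b = 1 - -94 = 1 + 94 = 95$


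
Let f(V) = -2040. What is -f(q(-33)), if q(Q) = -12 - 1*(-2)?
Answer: 2040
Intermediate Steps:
q(Q) = -10 (q(Q) = -12 + 2 = -10)
-f(q(-33)) = -1*(-2040) = 2040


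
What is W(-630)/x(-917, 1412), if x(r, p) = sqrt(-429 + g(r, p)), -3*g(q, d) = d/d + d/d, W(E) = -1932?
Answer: 1932*I*sqrt(3867)/1289 ≈ 93.205*I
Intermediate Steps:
g(q, d) = -2/3 (g(q, d) = -(d/d + d/d)/3 = -(1 + 1)/3 = -1/3*2 = -2/3)
x(r, p) = I*sqrt(3867)/3 (x(r, p) = sqrt(-429 - 2/3) = sqrt(-1289/3) = I*sqrt(3867)/3)
W(-630)/x(-917, 1412) = -1932*(-I*sqrt(3867)/1289) = -(-1932)*I*sqrt(3867)/1289 = 1932*I*sqrt(3867)/1289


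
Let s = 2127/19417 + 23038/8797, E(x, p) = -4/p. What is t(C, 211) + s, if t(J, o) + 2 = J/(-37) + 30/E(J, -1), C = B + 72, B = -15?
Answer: 84534690067/12640039826 ≈ 6.6879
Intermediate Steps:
C = 57 (C = -15 + 72 = 57)
t(J, o) = 11/2 - J/37 (t(J, o) = -2 + (J/(-37) + 30/((-4/(-1)))) = -2 + (J*(-1/37) + 30/((-4*(-1)))) = -2 + (-J/37 + 30/4) = -2 + (-J/37 + 30*(1/4)) = -2 + (-J/37 + 15/2) = -2 + (15/2 - J/37) = 11/2 - J/37)
s = 466040065/170811349 (s = 2127*(1/19417) + 23038*(1/8797) = 2127/19417 + 23038/8797 = 466040065/170811349 ≈ 2.7284)
t(C, 211) + s = (11/2 - 1/37*57) + 466040065/170811349 = (11/2 - 57/37) + 466040065/170811349 = 293/74 + 466040065/170811349 = 84534690067/12640039826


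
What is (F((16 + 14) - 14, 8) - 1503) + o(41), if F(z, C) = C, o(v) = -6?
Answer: -1501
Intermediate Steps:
(F((16 + 14) - 14, 8) - 1503) + o(41) = (8 - 1503) - 6 = -1495 - 6 = -1501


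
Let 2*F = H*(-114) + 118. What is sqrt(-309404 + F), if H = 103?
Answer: 12*I*sqrt(2189) ≈ 561.44*I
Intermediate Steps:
F = -5812 (F = (103*(-114) + 118)/2 = (-11742 + 118)/2 = (1/2)*(-11624) = -5812)
sqrt(-309404 + F) = sqrt(-309404 - 5812) = sqrt(-315216) = 12*I*sqrt(2189)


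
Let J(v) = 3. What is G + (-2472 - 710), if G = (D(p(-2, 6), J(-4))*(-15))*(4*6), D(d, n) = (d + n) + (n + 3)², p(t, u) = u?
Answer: -19382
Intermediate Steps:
D(d, n) = d + n + (3 + n)² (D(d, n) = (d + n) + (3 + n)² = d + n + (3 + n)²)
G = -16200 (G = ((6 + 3 + (3 + 3)²)*(-15))*(4*6) = ((6 + 3 + 6²)*(-15))*24 = ((6 + 3 + 36)*(-15))*24 = (45*(-15))*24 = -675*24 = -16200)
G + (-2472 - 710) = -16200 + (-2472 - 710) = -16200 - 3182 = -19382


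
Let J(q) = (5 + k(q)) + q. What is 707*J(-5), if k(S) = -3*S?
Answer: 10605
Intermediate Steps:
J(q) = 5 - 2*q (J(q) = (5 - 3*q) + q = 5 - 2*q)
707*J(-5) = 707*(5 - 2*(-5)) = 707*(5 + 10) = 707*15 = 10605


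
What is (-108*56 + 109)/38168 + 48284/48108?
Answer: 389297575/459046536 ≈ 0.84806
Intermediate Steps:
(-108*56 + 109)/38168 + 48284/48108 = (-6048 + 109)*(1/38168) + 48284*(1/48108) = -5939*1/38168 + 12071/12027 = -5939/38168 + 12071/12027 = 389297575/459046536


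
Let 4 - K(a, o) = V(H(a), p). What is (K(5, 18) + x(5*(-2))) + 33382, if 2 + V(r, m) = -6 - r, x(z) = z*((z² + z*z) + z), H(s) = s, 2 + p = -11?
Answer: 31499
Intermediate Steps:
p = -13 (p = -2 - 11 = -13)
x(z) = z*(z + 2*z²) (x(z) = z*((z² + z²) + z) = z*(2*z² + z) = z*(z + 2*z²))
V(r, m) = -8 - r (V(r, m) = -2 + (-6 - r) = -8 - r)
K(a, o) = 12 + a (K(a, o) = 4 - (-8 - a) = 4 + (8 + a) = 12 + a)
(K(5, 18) + x(5*(-2))) + 33382 = ((12 + 5) + (5*(-2))²*(1 + 2*(5*(-2)))) + 33382 = (17 + (-10)²*(1 + 2*(-10))) + 33382 = (17 + 100*(1 - 20)) + 33382 = (17 + 100*(-19)) + 33382 = (17 - 1900) + 33382 = -1883 + 33382 = 31499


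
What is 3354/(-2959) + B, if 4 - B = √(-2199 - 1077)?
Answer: 8482/2959 - 6*I*√91 ≈ 2.8665 - 57.236*I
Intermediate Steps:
B = 4 - 6*I*√91 (B = 4 - √(-2199 - 1077) = 4 - √(-3276) = 4 - 6*I*√91 ≈ 4.0 - 57.236*I)
3354/(-2959) + B = 3354/(-2959) + (4 - 6*I*√91) = 3354*(-1/2959) + (4 - 6*I*√91) = -3354/2959 + (4 - 6*I*√91) = 8482/2959 - 6*I*√91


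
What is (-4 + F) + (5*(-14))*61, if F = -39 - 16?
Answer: -4329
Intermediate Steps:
F = -55
(-4 + F) + (5*(-14))*61 = (-4 - 55) + (5*(-14))*61 = -59 - 70*61 = -59 - 4270 = -4329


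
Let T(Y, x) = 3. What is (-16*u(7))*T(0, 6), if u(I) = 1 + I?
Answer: -384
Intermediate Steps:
(-16*u(7))*T(0, 6) = -16*(1 + 7)*3 = -16*8*3 = -128*3 = -384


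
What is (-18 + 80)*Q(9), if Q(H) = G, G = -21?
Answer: -1302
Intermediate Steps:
Q(H) = -21
(-18 + 80)*Q(9) = (-18 + 80)*(-21) = 62*(-21) = -1302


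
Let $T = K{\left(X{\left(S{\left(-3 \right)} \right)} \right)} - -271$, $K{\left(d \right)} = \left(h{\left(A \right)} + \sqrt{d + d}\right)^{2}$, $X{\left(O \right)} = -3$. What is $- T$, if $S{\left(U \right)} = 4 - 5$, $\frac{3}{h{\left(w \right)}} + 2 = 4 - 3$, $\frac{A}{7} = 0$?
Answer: $-274 + 6 i \sqrt{6} \approx -274.0 + 14.697 i$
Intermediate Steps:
$A = 0$ ($A = 7 \cdot 0 = 0$)
$h{\left(w \right)} = -3$ ($h{\left(w \right)} = \frac{3}{-2 + \left(4 - 3\right)} = \frac{3}{-2 + 1} = \frac{3}{-1} = 3 \left(-1\right) = -3$)
$S{\left(U \right)} = -1$
$K{\left(d \right)} = \left(-3 + \sqrt{2} \sqrt{d}\right)^{2}$ ($K{\left(d \right)} = \left(-3 + \sqrt{d + d}\right)^{2} = \left(-3 + \sqrt{2 d}\right)^{2} = \left(-3 + \sqrt{2} \sqrt{d}\right)^{2}$)
$T = 271 + \left(-3 + i \sqrt{6}\right)^{2}$ ($T = \left(-3 + \sqrt{2} \sqrt{-3}\right)^{2} - -271 = \left(-3 + \sqrt{2} i \sqrt{3}\right)^{2} + 271 = \left(-3 + i \sqrt{6}\right)^{2} + 271 = 271 + \left(-3 + i \sqrt{6}\right)^{2} \approx 274.0 - 14.697 i$)
$- T = - (274 - 6 i \sqrt{6}) = -274 + 6 i \sqrt{6}$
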